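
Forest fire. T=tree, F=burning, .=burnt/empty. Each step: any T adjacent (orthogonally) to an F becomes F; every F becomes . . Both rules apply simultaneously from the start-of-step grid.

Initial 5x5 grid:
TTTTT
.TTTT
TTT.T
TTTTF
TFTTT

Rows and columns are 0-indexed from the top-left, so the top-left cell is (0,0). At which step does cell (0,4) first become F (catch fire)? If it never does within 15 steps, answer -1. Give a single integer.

Step 1: cell (0,4)='T' (+6 fires, +2 burnt)
Step 2: cell (0,4)='T' (+5 fires, +6 burnt)
Step 3: cell (0,4)='F' (+5 fires, +5 burnt)
  -> target ignites at step 3
Step 4: cell (0,4)='.' (+3 fires, +5 burnt)
Step 5: cell (0,4)='.' (+2 fires, +3 burnt)
Step 6: cell (0,4)='.' (+0 fires, +2 burnt)
  fire out at step 6

3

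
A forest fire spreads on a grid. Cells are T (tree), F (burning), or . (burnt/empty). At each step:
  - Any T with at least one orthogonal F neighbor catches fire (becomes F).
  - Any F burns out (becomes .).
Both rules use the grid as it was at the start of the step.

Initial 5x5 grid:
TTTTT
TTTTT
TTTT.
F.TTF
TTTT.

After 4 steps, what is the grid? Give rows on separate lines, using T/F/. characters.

Step 1: 3 trees catch fire, 2 burn out
  TTTTT
  TTTTT
  FTTT.
  ..TF.
  FTTT.
Step 2: 6 trees catch fire, 3 burn out
  TTTTT
  FTTTT
  .FTF.
  ..F..
  .FTF.
Step 3: 5 trees catch fire, 6 burn out
  FTTTT
  .FTFT
  ..F..
  .....
  ..F..
Step 4: 4 trees catch fire, 5 burn out
  .FTFT
  ..F.F
  .....
  .....
  .....

.FTFT
..F.F
.....
.....
.....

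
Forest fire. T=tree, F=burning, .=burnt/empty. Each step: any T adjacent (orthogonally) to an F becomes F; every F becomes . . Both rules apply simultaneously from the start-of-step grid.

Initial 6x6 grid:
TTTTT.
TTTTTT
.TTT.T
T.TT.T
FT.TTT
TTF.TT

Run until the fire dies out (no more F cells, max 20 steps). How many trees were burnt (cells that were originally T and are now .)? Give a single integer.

Answer: 4

Derivation:
Step 1: +4 fires, +2 burnt (F count now 4)
Step 2: +0 fires, +4 burnt (F count now 0)
Fire out after step 2
Initially T: 27, now '.': 13
Total burnt (originally-T cells now '.'): 4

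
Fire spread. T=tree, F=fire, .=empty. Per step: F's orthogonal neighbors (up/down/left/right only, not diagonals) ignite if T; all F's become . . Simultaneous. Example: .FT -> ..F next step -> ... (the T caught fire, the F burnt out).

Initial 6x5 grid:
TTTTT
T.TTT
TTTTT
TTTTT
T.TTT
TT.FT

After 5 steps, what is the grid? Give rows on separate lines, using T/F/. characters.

Step 1: 2 trees catch fire, 1 burn out
  TTTTT
  T.TTT
  TTTTT
  TTTTT
  T.TFT
  TT..F
Step 2: 3 trees catch fire, 2 burn out
  TTTTT
  T.TTT
  TTTTT
  TTTFT
  T.F.F
  TT...
Step 3: 3 trees catch fire, 3 burn out
  TTTTT
  T.TTT
  TTTFT
  TTF.F
  T....
  TT...
Step 4: 4 trees catch fire, 3 burn out
  TTTTT
  T.TFT
  TTF.F
  TF...
  T....
  TT...
Step 5: 5 trees catch fire, 4 burn out
  TTTFT
  T.F.F
  TF...
  F....
  T....
  TT...

TTTFT
T.F.F
TF...
F....
T....
TT...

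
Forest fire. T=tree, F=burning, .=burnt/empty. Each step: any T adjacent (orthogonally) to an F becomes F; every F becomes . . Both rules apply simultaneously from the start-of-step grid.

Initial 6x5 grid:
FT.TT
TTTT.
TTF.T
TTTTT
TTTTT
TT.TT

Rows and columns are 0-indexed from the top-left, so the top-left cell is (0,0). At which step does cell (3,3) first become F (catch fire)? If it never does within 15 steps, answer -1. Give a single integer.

Step 1: cell (3,3)='T' (+5 fires, +2 burnt)
Step 2: cell (3,3)='F' (+6 fires, +5 burnt)
  -> target ignites at step 2
Step 3: cell (3,3)='.' (+5 fires, +6 burnt)
Step 4: cell (3,3)='.' (+6 fires, +5 burnt)
Step 5: cell (3,3)='.' (+2 fires, +6 burnt)
Step 6: cell (3,3)='.' (+0 fires, +2 burnt)
  fire out at step 6

2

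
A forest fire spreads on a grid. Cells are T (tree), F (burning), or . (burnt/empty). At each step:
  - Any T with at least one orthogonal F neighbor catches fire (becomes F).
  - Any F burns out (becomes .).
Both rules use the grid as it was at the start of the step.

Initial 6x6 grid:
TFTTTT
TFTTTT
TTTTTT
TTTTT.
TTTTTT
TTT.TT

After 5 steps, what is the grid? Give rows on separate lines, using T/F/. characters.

Step 1: 5 trees catch fire, 2 burn out
  F.FTTT
  F.FTTT
  TFTTTT
  TTTTT.
  TTTTTT
  TTT.TT
Step 2: 5 trees catch fire, 5 burn out
  ...FTT
  ...FTT
  F.FTTT
  TFTTT.
  TTTTTT
  TTT.TT
Step 3: 6 trees catch fire, 5 burn out
  ....FT
  ....FT
  ...FTT
  F.FTT.
  TFTTTT
  TTT.TT
Step 4: 7 trees catch fire, 6 burn out
  .....F
  .....F
  ....FT
  ...FT.
  F.FTTT
  TFT.TT
Step 5: 5 trees catch fire, 7 burn out
  ......
  ......
  .....F
  ....F.
  ...FTT
  F.F.TT

......
......
.....F
....F.
...FTT
F.F.TT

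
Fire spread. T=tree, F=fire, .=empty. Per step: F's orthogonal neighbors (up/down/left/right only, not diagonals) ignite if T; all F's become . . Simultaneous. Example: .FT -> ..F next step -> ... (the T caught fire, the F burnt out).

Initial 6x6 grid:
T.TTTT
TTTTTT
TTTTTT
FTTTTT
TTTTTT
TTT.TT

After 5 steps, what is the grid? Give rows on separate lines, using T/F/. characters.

Step 1: 3 trees catch fire, 1 burn out
  T.TTTT
  TTTTTT
  FTTTTT
  .FTTTT
  FTTTTT
  TTT.TT
Step 2: 5 trees catch fire, 3 burn out
  T.TTTT
  FTTTTT
  .FTTTT
  ..FTTT
  .FTTTT
  FTT.TT
Step 3: 6 trees catch fire, 5 burn out
  F.TTTT
  .FTTTT
  ..FTTT
  ...FTT
  ..FTTT
  .FT.TT
Step 4: 5 trees catch fire, 6 burn out
  ..TTTT
  ..FTTT
  ...FTT
  ....FT
  ...FTT
  ..F.TT
Step 5: 5 trees catch fire, 5 burn out
  ..FTTT
  ...FTT
  ....FT
  .....F
  ....FT
  ....TT

..FTTT
...FTT
....FT
.....F
....FT
....TT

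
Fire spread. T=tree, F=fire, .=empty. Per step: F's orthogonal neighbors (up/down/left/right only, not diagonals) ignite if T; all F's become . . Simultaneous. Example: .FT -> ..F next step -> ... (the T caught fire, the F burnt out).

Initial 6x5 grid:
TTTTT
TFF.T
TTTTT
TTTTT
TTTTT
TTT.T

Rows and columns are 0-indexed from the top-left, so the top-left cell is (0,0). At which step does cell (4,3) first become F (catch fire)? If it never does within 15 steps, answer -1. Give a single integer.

Step 1: cell (4,3)='T' (+5 fires, +2 burnt)
Step 2: cell (4,3)='T' (+6 fires, +5 burnt)
Step 3: cell (4,3)='T' (+6 fires, +6 burnt)
Step 4: cell (4,3)='F' (+6 fires, +6 burnt)
  -> target ignites at step 4
Step 5: cell (4,3)='.' (+2 fires, +6 burnt)
Step 6: cell (4,3)='.' (+1 fires, +2 burnt)
Step 7: cell (4,3)='.' (+0 fires, +1 burnt)
  fire out at step 7

4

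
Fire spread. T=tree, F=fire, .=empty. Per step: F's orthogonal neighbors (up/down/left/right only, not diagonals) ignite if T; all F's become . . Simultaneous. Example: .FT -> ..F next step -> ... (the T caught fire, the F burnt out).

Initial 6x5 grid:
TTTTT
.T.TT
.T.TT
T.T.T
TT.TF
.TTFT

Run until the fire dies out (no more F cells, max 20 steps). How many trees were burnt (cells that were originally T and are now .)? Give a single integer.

Answer: 19

Derivation:
Step 1: +4 fires, +2 burnt (F count now 4)
Step 2: +2 fires, +4 burnt (F count now 2)
Step 3: +3 fires, +2 burnt (F count now 3)
Step 4: +3 fires, +3 burnt (F count now 3)
Step 5: +2 fires, +3 burnt (F count now 2)
Step 6: +1 fires, +2 burnt (F count now 1)
Step 7: +1 fires, +1 burnt (F count now 1)
Step 8: +2 fires, +1 burnt (F count now 2)
Step 9: +1 fires, +2 burnt (F count now 1)
Step 10: +0 fires, +1 burnt (F count now 0)
Fire out after step 10
Initially T: 20, now '.': 29
Total burnt (originally-T cells now '.'): 19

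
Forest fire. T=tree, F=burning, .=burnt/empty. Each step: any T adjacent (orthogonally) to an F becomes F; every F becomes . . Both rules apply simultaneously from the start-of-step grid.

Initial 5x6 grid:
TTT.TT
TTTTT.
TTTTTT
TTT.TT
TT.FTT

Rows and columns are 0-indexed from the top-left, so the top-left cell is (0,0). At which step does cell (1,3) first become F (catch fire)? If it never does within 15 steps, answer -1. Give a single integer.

Step 1: cell (1,3)='T' (+1 fires, +1 burnt)
Step 2: cell (1,3)='T' (+2 fires, +1 burnt)
Step 3: cell (1,3)='T' (+2 fires, +2 burnt)
Step 4: cell (1,3)='T' (+3 fires, +2 burnt)
Step 5: cell (1,3)='F' (+3 fires, +3 burnt)
  -> target ignites at step 5
Step 6: cell (1,3)='.' (+4 fires, +3 burnt)
Step 7: cell (1,3)='.' (+4 fires, +4 burnt)
Step 8: cell (1,3)='.' (+4 fires, +4 burnt)
Step 9: cell (1,3)='.' (+2 fires, +4 burnt)
Step 10: cell (1,3)='.' (+0 fires, +2 burnt)
  fire out at step 10

5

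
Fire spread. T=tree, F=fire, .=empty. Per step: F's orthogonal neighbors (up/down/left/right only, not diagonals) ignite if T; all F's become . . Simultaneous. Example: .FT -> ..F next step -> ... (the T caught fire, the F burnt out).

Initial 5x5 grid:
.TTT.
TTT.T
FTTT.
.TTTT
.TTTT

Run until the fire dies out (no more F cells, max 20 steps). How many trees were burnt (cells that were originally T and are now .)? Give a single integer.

Step 1: +2 fires, +1 burnt (F count now 2)
Step 2: +3 fires, +2 burnt (F count now 3)
Step 3: +5 fires, +3 burnt (F count now 5)
Step 4: +3 fires, +5 burnt (F count now 3)
Step 5: +3 fires, +3 burnt (F count now 3)
Step 6: +1 fires, +3 burnt (F count now 1)
Step 7: +0 fires, +1 burnt (F count now 0)
Fire out after step 7
Initially T: 18, now '.': 24
Total burnt (originally-T cells now '.'): 17

Answer: 17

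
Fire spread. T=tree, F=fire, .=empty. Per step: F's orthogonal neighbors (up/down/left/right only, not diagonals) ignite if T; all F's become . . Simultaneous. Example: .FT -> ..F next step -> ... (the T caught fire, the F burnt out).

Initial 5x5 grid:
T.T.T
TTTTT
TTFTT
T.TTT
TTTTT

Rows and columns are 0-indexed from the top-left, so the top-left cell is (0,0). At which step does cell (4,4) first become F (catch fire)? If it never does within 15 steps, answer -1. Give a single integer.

Step 1: cell (4,4)='T' (+4 fires, +1 burnt)
Step 2: cell (4,4)='T' (+7 fires, +4 burnt)
Step 3: cell (4,4)='T' (+6 fires, +7 burnt)
Step 4: cell (4,4)='F' (+4 fires, +6 burnt)
  -> target ignites at step 4
Step 5: cell (4,4)='.' (+0 fires, +4 burnt)
  fire out at step 5

4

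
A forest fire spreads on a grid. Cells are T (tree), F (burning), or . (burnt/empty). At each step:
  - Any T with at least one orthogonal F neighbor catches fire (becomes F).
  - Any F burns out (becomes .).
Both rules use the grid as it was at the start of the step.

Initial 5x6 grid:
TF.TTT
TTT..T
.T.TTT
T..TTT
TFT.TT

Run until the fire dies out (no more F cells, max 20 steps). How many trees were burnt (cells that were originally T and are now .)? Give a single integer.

Step 1: +4 fires, +2 burnt (F count now 4)
Step 2: +4 fires, +4 burnt (F count now 4)
Step 3: +0 fires, +4 burnt (F count now 0)
Fire out after step 3
Initially T: 20, now '.': 18
Total burnt (originally-T cells now '.'): 8

Answer: 8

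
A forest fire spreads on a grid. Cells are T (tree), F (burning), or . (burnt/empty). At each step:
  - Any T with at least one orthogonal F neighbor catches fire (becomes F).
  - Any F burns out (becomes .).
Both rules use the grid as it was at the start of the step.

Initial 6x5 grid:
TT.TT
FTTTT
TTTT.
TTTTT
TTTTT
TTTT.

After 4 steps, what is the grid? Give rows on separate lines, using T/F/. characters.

Step 1: 3 trees catch fire, 1 burn out
  FT.TT
  .FTTT
  FTTT.
  TTTTT
  TTTTT
  TTTT.
Step 2: 4 trees catch fire, 3 burn out
  .F.TT
  ..FTT
  .FTT.
  FTTTT
  TTTTT
  TTTT.
Step 3: 4 trees catch fire, 4 burn out
  ...TT
  ...FT
  ..FT.
  .FTTT
  FTTTT
  TTTT.
Step 4: 6 trees catch fire, 4 burn out
  ...FT
  ....F
  ...F.
  ..FTT
  .FTTT
  FTTT.

...FT
....F
...F.
..FTT
.FTTT
FTTT.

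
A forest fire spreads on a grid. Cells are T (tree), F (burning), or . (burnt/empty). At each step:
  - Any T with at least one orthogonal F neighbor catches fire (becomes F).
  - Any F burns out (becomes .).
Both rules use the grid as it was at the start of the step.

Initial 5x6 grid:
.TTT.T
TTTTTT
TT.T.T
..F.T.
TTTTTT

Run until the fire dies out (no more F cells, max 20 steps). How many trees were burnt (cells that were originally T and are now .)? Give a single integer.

Answer: 7

Derivation:
Step 1: +1 fires, +1 burnt (F count now 1)
Step 2: +2 fires, +1 burnt (F count now 2)
Step 3: +2 fires, +2 burnt (F count now 2)
Step 4: +2 fires, +2 burnt (F count now 2)
Step 5: +0 fires, +2 burnt (F count now 0)
Fire out after step 5
Initially T: 21, now '.': 16
Total burnt (originally-T cells now '.'): 7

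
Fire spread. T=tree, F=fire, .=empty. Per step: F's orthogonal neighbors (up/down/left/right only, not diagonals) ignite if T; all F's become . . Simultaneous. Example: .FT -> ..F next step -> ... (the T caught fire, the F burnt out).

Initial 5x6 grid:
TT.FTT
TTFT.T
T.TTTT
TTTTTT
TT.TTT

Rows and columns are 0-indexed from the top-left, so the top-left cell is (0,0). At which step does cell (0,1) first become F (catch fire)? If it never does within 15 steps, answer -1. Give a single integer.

Step 1: cell (0,1)='T' (+4 fires, +2 burnt)
Step 2: cell (0,1)='F' (+5 fires, +4 burnt)
  -> target ignites at step 2
Step 3: cell (0,1)='.' (+6 fires, +5 burnt)
Step 4: cell (0,1)='.' (+5 fires, +6 burnt)
Step 5: cell (0,1)='.' (+3 fires, +5 burnt)
Step 6: cell (0,1)='.' (+1 fires, +3 burnt)
Step 7: cell (0,1)='.' (+0 fires, +1 burnt)
  fire out at step 7

2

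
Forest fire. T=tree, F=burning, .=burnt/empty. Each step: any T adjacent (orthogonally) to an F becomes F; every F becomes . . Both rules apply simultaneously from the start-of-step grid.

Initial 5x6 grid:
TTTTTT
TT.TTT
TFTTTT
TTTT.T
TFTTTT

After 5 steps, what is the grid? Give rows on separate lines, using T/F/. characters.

Step 1: 6 trees catch fire, 2 burn out
  TTTTTT
  TF.TTT
  F.FTTT
  TFTT.T
  F.FTTT
Step 2: 6 trees catch fire, 6 burn out
  TFTTTT
  F..TTT
  ...FTT
  F.FT.T
  ...FTT
Step 3: 6 trees catch fire, 6 burn out
  F.FTTT
  ...FTT
  ....FT
  ...F.T
  ....FT
Step 4: 4 trees catch fire, 6 burn out
  ...FTT
  ....FT
  .....F
  .....T
  .....F
Step 5: 3 trees catch fire, 4 burn out
  ....FT
  .....F
  ......
  .....F
  ......

....FT
.....F
......
.....F
......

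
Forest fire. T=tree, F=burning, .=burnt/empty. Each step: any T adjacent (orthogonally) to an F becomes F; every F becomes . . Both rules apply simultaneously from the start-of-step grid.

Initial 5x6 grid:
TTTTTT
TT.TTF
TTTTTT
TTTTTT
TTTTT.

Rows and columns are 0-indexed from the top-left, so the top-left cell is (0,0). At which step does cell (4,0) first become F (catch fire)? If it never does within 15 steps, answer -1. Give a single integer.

Step 1: cell (4,0)='T' (+3 fires, +1 burnt)
Step 2: cell (4,0)='T' (+4 fires, +3 burnt)
Step 3: cell (4,0)='T' (+3 fires, +4 burnt)
Step 4: cell (4,0)='T' (+4 fires, +3 burnt)
Step 5: cell (4,0)='T' (+4 fires, +4 burnt)
Step 6: cell (4,0)='T' (+5 fires, +4 burnt)
Step 7: cell (4,0)='T' (+3 fires, +5 burnt)
Step 8: cell (4,0)='F' (+1 fires, +3 burnt)
  -> target ignites at step 8
Step 9: cell (4,0)='.' (+0 fires, +1 burnt)
  fire out at step 9

8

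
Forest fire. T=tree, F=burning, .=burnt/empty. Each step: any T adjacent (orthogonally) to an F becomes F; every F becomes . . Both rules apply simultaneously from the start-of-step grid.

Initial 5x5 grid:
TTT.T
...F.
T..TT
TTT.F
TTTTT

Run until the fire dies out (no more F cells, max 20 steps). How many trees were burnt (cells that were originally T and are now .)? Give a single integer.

Step 1: +3 fires, +2 burnt (F count now 3)
Step 2: +1 fires, +3 burnt (F count now 1)
Step 3: +1 fires, +1 burnt (F count now 1)
Step 4: +2 fires, +1 burnt (F count now 2)
Step 5: +2 fires, +2 burnt (F count now 2)
Step 6: +1 fires, +2 burnt (F count now 1)
Step 7: +1 fires, +1 burnt (F count now 1)
Step 8: +0 fires, +1 burnt (F count now 0)
Fire out after step 8
Initially T: 15, now '.': 21
Total burnt (originally-T cells now '.'): 11

Answer: 11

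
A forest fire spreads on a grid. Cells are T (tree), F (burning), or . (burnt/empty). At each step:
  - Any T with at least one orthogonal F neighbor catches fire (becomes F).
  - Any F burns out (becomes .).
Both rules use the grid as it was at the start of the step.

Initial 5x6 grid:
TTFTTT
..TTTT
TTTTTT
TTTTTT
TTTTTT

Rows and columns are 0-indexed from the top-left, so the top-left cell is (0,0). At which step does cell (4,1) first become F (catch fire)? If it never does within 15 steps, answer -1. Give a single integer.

Step 1: cell (4,1)='T' (+3 fires, +1 burnt)
Step 2: cell (4,1)='T' (+4 fires, +3 burnt)
Step 3: cell (4,1)='T' (+5 fires, +4 burnt)
Step 4: cell (4,1)='T' (+6 fires, +5 burnt)
Step 5: cell (4,1)='F' (+5 fires, +6 burnt)
  -> target ignites at step 5
Step 6: cell (4,1)='.' (+3 fires, +5 burnt)
Step 7: cell (4,1)='.' (+1 fires, +3 burnt)
Step 8: cell (4,1)='.' (+0 fires, +1 burnt)
  fire out at step 8

5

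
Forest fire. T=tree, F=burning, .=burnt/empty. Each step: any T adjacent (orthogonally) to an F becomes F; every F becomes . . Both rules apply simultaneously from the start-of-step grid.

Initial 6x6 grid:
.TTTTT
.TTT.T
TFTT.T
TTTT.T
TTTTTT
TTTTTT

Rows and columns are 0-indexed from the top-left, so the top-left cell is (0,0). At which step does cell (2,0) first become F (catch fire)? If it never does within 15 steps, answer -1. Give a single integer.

Step 1: cell (2,0)='F' (+4 fires, +1 burnt)
  -> target ignites at step 1
Step 2: cell (2,0)='.' (+6 fires, +4 burnt)
Step 3: cell (2,0)='.' (+6 fires, +6 burnt)
Step 4: cell (2,0)='.' (+4 fires, +6 burnt)
Step 5: cell (2,0)='.' (+3 fires, +4 burnt)
Step 6: cell (2,0)='.' (+3 fires, +3 burnt)
Step 7: cell (2,0)='.' (+3 fires, +3 burnt)
Step 8: cell (2,0)='.' (+1 fires, +3 burnt)
Step 9: cell (2,0)='.' (+0 fires, +1 burnt)
  fire out at step 9

1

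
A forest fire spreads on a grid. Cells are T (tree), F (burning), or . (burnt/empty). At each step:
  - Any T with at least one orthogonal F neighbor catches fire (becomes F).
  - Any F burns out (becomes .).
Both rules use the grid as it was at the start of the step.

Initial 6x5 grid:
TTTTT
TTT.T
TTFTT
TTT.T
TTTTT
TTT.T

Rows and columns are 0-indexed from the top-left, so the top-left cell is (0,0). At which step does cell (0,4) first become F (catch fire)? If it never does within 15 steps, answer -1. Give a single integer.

Step 1: cell (0,4)='T' (+4 fires, +1 burnt)
Step 2: cell (0,4)='T' (+6 fires, +4 burnt)
Step 3: cell (0,4)='T' (+9 fires, +6 burnt)
Step 4: cell (0,4)='F' (+5 fires, +9 burnt)
  -> target ignites at step 4
Step 5: cell (0,4)='.' (+2 fires, +5 burnt)
Step 6: cell (0,4)='.' (+0 fires, +2 burnt)
  fire out at step 6

4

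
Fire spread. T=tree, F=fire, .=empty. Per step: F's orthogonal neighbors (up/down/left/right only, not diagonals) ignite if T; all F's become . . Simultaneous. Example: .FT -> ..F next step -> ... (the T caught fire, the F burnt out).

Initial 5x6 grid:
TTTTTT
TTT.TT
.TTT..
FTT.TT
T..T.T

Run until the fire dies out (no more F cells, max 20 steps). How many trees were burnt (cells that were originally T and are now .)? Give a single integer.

Answer: 17

Derivation:
Step 1: +2 fires, +1 burnt (F count now 2)
Step 2: +2 fires, +2 burnt (F count now 2)
Step 3: +2 fires, +2 burnt (F count now 2)
Step 4: +4 fires, +2 burnt (F count now 4)
Step 5: +2 fires, +4 burnt (F count now 2)
Step 6: +1 fires, +2 burnt (F count now 1)
Step 7: +1 fires, +1 burnt (F count now 1)
Step 8: +2 fires, +1 burnt (F count now 2)
Step 9: +1 fires, +2 burnt (F count now 1)
Step 10: +0 fires, +1 burnt (F count now 0)
Fire out after step 10
Initially T: 21, now '.': 26
Total burnt (originally-T cells now '.'): 17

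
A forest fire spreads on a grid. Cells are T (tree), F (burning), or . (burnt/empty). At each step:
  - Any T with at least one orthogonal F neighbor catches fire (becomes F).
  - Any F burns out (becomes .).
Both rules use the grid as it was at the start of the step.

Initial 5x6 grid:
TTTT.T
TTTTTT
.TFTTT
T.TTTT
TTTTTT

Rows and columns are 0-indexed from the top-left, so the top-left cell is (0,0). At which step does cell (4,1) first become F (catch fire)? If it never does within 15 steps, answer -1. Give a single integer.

Step 1: cell (4,1)='T' (+4 fires, +1 burnt)
Step 2: cell (4,1)='T' (+6 fires, +4 burnt)
Step 3: cell (4,1)='F' (+8 fires, +6 burnt)
  -> target ignites at step 3
Step 4: cell (4,1)='.' (+5 fires, +8 burnt)
Step 5: cell (4,1)='.' (+3 fires, +5 burnt)
Step 6: cell (4,1)='.' (+0 fires, +3 burnt)
  fire out at step 6

3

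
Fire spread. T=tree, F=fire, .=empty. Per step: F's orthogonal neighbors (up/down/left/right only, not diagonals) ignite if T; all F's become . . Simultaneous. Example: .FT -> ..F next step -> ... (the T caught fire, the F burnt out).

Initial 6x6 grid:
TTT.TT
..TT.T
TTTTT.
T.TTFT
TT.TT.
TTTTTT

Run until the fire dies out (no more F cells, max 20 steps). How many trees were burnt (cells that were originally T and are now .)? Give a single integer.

Step 1: +4 fires, +1 burnt (F count now 4)
Step 2: +4 fires, +4 burnt (F count now 4)
Step 3: +4 fires, +4 burnt (F count now 4)
Step 4: +3 fires, +4 burnt (F count now 3)
Step 5: +3 fires, +3 burnt (F count now 3)
Step 6: +4 fires, +3 burnt (F count now 4)
Step 7: +2 fires, +4 burnt (F count now 2)
Step 8: +0 fires, +2 burnt (F count now 0)
Fire out after step 8
Initially T: 27, now '.': 33
Total burnt (originally-T cells now '.'): 24

Answer: 24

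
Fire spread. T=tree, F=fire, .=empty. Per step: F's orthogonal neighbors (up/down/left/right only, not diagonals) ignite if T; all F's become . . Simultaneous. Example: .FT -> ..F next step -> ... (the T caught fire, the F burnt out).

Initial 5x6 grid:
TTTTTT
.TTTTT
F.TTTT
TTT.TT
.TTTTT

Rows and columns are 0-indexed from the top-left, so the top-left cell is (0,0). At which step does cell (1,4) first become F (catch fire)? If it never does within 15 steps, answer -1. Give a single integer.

Step 1: cell (1,4)='T' (+1 fires, +1 burnt)
Step 2: cell (1,4)='T' (+1 fires, +1 burnt)
Step 3: cell (1,4)='T' (+2 fires, +1 burnt)
Step 4: cell (1,4)='T' (+2 fires, +2 burnt)
Step 5: cell (1,4)='T' (+3 fires, +2 burnt)
Step 6: cell (1,4)='T' (+5 fires, +3 burnt)
Step 7: cell (1,4)='F' (+6 fires, +5 burnt)
  -> target ignites at step 7
Step 8: cell (1,4)='.' (+4 fires, +6 burnt)
Step 9: cell (1,4)='.' (+1 fires, +4 burnt)
Step 10: cell (1,4)='.' (+0 fires, +1 burnt)
  fire out at step 10

7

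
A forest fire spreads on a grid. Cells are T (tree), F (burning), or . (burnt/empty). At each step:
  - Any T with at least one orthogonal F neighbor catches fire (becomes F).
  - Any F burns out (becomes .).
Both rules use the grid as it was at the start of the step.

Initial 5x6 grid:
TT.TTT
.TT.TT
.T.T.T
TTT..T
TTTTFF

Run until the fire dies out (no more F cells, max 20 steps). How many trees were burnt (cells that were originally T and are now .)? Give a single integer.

Step 1: +2 fires, +2 burnt (F count now 2)
Step 2: +2 fires, +2 burnt (F count now 2)
Step 3: +3 fires, +2 burnt (F count now 3)
Step 4: +4 fires, +3 burnt (F count now 4)
Step 5: +3 fires, +4 burnt (F count now 3)
Step 6: +2 fires, +3 burnt (F count now 2)
Step 7: +2 fires, +2 burnt (F count now 2)
Step 8: +1 fires, +2 burnt (F count now 1)
Step 9: +0 fires, +1 burnt (F count now 0)
Fire out after step 9
Initially T: 20, now '.': 29
Total burnt (originally-T cells now '.'): 19

Answer: 19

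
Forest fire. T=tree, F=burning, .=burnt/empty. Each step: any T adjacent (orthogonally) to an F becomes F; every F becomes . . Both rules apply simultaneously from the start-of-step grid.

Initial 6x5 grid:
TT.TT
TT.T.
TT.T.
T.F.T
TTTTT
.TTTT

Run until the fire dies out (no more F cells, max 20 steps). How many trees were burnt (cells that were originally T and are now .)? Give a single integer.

Answer: 17

Derivation:
Step 1: +1 fires, +1 burnt (F count now 1)
Step 2: +3 fires, +1 burnt (F count now 3)
Step 3: +4 fires, +3 burnt (F count now 4)
Step 4: +3 fires, +4 burnt (F count now 3)
Step 5: +1 fires, +3 burnt (F count now 1)
Step 6: +2 fires, +1 burnt (F count now 2)
Step 7: +2 fires, +2 burnt (F count now 2)
Step 8: +1 fires, +2 burnt (F count now 1)
Step 9: +0 fires, +1 burnt (F count now 0)
Fire out after step 9
Initially T: 21, now '.': 26
Total burnt (originally-T cells now '.'): 17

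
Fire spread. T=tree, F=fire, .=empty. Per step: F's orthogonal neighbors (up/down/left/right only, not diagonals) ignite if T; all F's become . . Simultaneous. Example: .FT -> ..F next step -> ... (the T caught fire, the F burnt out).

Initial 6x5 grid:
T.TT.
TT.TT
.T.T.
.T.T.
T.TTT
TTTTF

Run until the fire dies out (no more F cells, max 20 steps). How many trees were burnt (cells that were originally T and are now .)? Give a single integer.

Step 1: +2 fires, +1 burnt (F count now 2)
Step 2: +2 fires, +2 burnt (F count now 2)
Step 3: +3 fires, +2 burnt (F count now 3)
Step 4: +2 fires, +3 burnt (F count now 2)
Step 5: +2 fires, +2 burnt (F count now 2)
Step 6: +2 fires, +2 burnt (F count now 2)
Step 7: +1 fires, +2 burnt (F count now 1)
Step 8: +0 fires, +1 burnt (F count now 0)
Fire out after step 8
Initially T: 19, now '.': 25
Total burnt (originally-T cells now '.'): 14

Answer: 14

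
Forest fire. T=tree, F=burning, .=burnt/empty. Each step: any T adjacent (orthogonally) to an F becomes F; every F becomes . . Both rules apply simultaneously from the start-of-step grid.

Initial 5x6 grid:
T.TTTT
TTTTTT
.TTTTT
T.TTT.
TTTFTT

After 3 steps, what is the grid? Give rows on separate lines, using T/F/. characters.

Step 1: 3 trees catch fire, 1 burn out
  T.TTTT
  TTTTTT
  .TTTTT
  T.TFT.
  TTF.FT
Step 2: 5 trees catch fire, 3 burn out
  T.TTTT
  TTTTTT
  .TTFTT
  T.F.F.
  TF...F
Step 3: 4 trees catch fire, 5 burn out
  T.TTTT
  TTTFTT
  .TF.FT
  T.....
  F.....

T.TTTT
TTTFTT
.TF.FT
T.....
F.....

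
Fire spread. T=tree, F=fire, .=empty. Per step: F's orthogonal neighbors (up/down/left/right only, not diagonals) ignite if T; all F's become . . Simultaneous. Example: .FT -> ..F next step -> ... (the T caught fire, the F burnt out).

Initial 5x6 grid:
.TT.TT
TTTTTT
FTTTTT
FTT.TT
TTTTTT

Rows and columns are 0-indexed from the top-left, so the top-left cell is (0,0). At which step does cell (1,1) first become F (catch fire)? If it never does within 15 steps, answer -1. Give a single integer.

Step 1: cell (1,1)='T' (+4 fires, +2 burnt)
Step 2: cell (1,1)='F' (+4 fires, +4 burnt)
  -> target ignites at step 2
Step 3: cell (1,1)='.' (+4 fires, +4 burnt)
Step 4: cell (1,1)='.' (+4 fires, +4 burnt)
Step 5: cell (1,1)='.' (+4 fires, +4 burnt)
Step 6: cell (1,1)='.' (+4 fires, +4 burnt)
Step 7: cell (1,1)='.' (+1 fires, +4 burnt)
Step 8: cell (1,1)='.' (+0 fires, +1 burnt)
  fire out at step 8

2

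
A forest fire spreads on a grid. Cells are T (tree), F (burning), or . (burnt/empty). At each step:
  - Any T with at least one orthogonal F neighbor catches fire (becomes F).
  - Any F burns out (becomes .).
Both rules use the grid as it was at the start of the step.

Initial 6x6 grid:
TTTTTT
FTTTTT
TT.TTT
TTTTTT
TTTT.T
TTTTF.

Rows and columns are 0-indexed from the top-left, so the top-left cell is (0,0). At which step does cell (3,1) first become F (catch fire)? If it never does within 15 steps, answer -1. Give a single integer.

Step 1: cell (3,1)='T' (+4 fires, +2 burnt)
Step 2: cell (3,1)='T' (+6 fires, +4 burnt)
Step 3: cell (3,1)='F' (+7 fires, +6 burnt)
  -> target ignites at step 3
Step 4: cell (3,1)='.' (+7 fires, +7 burnt)
Step 5: cell (3,1)='.' (+4 fires, +7 burnt)
Step 6: cell (3,1)='.' (+3 fires, +4 burnt)
Step 7: cell (3,1)='.' (+0 fires, +3 burnt)
  fire out at step 7

3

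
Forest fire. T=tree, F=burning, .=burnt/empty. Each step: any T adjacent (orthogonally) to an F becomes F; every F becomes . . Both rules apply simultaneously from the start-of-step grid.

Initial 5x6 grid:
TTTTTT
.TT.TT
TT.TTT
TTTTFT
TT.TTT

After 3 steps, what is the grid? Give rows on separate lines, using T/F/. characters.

Step 1: 4 trees catch fire, 1 burn out
  TTTTTT
  .TT.TT
  TT.TFT
  TTTF.F
  TT.TFT
Step 2: 6 trees catch fire, 4 burn out
  TTTTTT
  .TT.FT
  TT.F.F
  TTF...
  TT.F.F
Step 3: 3 trees catch fire, 6 burn out
  TTTTFT
  .TT..F
  TT....
  TF....
  TT....

TTTTFT
.TT..F
TT....
TF....
TT....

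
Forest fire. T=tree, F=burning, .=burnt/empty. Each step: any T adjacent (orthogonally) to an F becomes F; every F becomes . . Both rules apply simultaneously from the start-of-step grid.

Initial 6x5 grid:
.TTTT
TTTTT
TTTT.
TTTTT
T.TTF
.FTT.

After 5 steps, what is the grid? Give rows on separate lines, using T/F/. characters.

Step 1: 3 trees catch fire, 2 burn out
  .TTTT
  TTTTT
  TTTT.
  TTTTF
  T.TF.
  ..FT.
Step 2: 3 trees catch fire, 3 burn out
  .TTTT
  TTTTT
  TTTT.
  TTTF.
  T.F..
  ...F.
Step 3: 2 trees catch fire, 3 burn out
  .TTTT
  TTTTT
  TTTF.
  TTF..
  T....
  .....
Step 4: 3 trees catch fire, 2 burn out
  .TTTT
  TTTFT
  TTF..
  TF...
  T....
  .....
Step 5: 5 trees catch fire, 3 burn out
  .TTFT
  TTF.F
  TF...
  F....
  T....
  .....

.TTFT
TTF.F
TF...
F....
T....
.....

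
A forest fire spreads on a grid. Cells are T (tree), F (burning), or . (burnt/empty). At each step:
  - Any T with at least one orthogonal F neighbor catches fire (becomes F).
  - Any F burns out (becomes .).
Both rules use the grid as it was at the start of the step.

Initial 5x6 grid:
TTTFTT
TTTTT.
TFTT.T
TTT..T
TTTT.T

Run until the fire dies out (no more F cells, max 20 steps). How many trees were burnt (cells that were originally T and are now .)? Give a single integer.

Step 1: +7 fires, +2 burnt (F count now 7)
Step 2: +9 fires, +7 burnt (F count now 9)
Step 3: +3 fires, +9 burnt (F count now 3)
Step 4: +1 fires, +3 burnt (F count now 1)
Step 5: +0 fires, +1 burnt (F count now 0)
Fire out after step 5
Initially T: 23, now '.': 27
Total burnt (originally-T cells now '.'): 20

Answer: 20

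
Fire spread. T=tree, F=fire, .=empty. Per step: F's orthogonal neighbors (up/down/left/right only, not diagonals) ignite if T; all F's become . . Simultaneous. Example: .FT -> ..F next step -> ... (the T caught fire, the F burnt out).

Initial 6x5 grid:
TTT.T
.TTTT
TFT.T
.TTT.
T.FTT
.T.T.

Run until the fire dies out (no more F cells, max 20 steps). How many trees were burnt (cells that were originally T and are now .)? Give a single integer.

Step 1: +6 fires, +2 burnt (F count now 6)
Step 2: +5 fires, +6 burnt (F count now 5)
Step 3: +3 fires, +5 burnt (F count now 3)
Step 4: +1 fires, +3 burnt (F count now 1)
Step 5: +2 fires, +1 burnt (F count now 2)
Step 6: +0 fires, +2 burnt (F count now 0)
Fire out after step 6
Initially T: 19, now '.': 28
Total burnt (originally-T cells now '.'): 17

Answer: 17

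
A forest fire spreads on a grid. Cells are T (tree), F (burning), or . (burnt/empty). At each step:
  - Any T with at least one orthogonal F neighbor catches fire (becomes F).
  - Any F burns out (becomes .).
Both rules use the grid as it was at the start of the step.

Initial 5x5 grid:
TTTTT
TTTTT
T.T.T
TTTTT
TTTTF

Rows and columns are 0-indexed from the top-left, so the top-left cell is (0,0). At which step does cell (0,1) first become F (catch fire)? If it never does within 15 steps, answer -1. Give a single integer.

Step 1: cell (0,1)='T' (+2 fires, +1 burnt)
Step 2: cell (0,1)='T' (+3 fires, +2 burnt)
Step 3: cell (0,1)='T' (+3 fires, +3 burnt)
Step 4: cell (0,1)='T' (+5 fires, +3 burnt)
Step 5: cell (0,1)='T' (+3 fires, +5 burnt)
Step 6: cell (0,1)='T' (+3 fires, +3 burnt)
Step 7: cell (0,1)='F' (+2 fires, +3 burnt)
  -> target ignites at step 7
Step 8: cell (0,1)='.' (+1 fires, +2 burnt)
Step 9: cell (0,1)='.' (+0 fires, +1 burnt)
  fire out at step 9

7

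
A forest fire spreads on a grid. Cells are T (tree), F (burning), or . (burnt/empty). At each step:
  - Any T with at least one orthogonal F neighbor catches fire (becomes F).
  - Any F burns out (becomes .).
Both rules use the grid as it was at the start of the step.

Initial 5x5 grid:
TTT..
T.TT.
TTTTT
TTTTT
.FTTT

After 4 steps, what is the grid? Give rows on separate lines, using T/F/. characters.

Step 1: 2 trees catch fire, 1 burn out
  TTT..
  T.TT.
  TTTTT
  TFTTT
  ..FTT
Step 2: 4 trees catch fire, 2 burn out
  TTT..
  T.TT.
  TFTTT
  F.FTT
  ...FT
Step 3: 4 trees catch fire, 4 burn out
  TTT..
  T.TT.
  F.FTT
  ...FT
  ....F
Step 4: 4 trees catch fire, 4 burn out
  TTT..
  F.FT.
  ...FT
  ....F
  .....

TTT..
F.FT.
...FT
....F
.....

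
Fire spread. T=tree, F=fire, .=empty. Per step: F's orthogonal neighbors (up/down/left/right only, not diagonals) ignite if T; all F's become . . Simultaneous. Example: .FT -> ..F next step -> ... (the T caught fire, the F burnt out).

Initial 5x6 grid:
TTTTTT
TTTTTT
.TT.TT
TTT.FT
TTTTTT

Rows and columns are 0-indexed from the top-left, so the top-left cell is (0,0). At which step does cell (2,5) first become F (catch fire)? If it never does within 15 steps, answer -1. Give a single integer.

Step 1: cell (2,5)='T' (+3 fires, +1 burnt)
Step 2: cell (2,5)='F' (+4 fires, +3 burnt)
  -> target ignites at step 2
Step 3: cell (2,5)='.' (+4 fires, +4 burnt)
Step 4: cell (2,5)='.' (+5 fires, +4 burnt)
Step 5: cell (2,5)='.' (+5 fires, +5 burnt)
Step 6: cell (2,5)='.' (+4 fires, +5 burnt)
Step 7: cell (2,5)='.' (+1 fires, +4 burnt)
Step 8: cell (2,5)='.' (+0 fires, +1 burnt)
  fire out at step 8

2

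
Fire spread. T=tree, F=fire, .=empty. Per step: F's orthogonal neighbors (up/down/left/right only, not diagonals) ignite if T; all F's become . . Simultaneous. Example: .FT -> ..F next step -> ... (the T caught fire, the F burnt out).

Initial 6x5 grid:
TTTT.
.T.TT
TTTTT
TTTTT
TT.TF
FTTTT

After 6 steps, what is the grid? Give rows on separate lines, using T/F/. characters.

Step 1: 5 trees catch fire, 2 burn out
  TTTT.
  .T.TT
  TTTTT
  TTTTF
  FT.F.
  .FTTF
Step 2: 6 trees catch fire, 5 burn out
  TTTT.
  .T.TT
  TTTTF
  FTTF.
  .F...
  ..FF.
Step 3: 5 trees catch fire, 6 burn out
  TTTT.
  .T.TF
  FTTF.
  .FF..
  .....
  .....
Step 4: 3 trees catch fire, 5 burn out
  TTTT.
  .T.F.
  .FF..
  .....
  .....
  .....
Step 5: 2 trees catch fire, 3 burn out
  TTTF.
  .F...
  .....
  .....
  .....
  .....
Step 6: 2 trees catch fire, 2 burn out
  TFF..
  .....
  .....
  .....
  .....
  .....

TFF..
.....
.....
.....
.....
.....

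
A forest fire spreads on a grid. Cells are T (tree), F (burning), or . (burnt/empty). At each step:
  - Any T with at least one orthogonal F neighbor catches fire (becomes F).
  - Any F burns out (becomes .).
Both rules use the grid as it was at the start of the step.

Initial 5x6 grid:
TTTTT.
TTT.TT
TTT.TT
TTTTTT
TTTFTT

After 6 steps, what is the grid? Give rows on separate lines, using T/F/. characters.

Step 1: 3 trees catch fire, 1 burn out
  TTTTT.
  TTT.TT
  TTT.TT
  TTTFTT
  TTF.FT
Step 2: 4 trees catch fire, 3 burn out
  TTTTT.
  TTT.TT
  TTT.TT
  TTF.FT
  TF...F
Step 3: 5 trees catch fire, 4 burn out
  TTTTT.
  TTT.TT
  TTF.FT
  TF...F
  F.....
Step 4: 5 trees catch fire, 5 burn out
  TTTTT.
  TTF.FT
  TF...F
  F.....
  ......
Step 5: 5 trees catch fire, 5 burn out
  TTFTF.
  TF...F
  F.....
  ......
  ......
Step 6: 3 trees catch fire, 5 burn out
  TF.F..
  F.....
  ......
  ......
  ......

TF.F..
F.....
......
......
......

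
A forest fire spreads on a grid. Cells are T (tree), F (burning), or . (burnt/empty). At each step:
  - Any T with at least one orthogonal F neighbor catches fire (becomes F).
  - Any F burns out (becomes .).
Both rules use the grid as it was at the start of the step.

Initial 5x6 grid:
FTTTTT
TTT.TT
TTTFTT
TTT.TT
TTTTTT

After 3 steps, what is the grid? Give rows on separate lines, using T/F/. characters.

Step 1: 4 trees catch fire, 2 burn out
  .FTTTT
  FTT.TT
  TTF.FT
  TTT.TT
  TTTTTT
Step 2: 9 trees catch fire, 4 burn out
  ..FTTT
  .FF.FT
  FF...F
  TTF.FT
  TTTTTT
Step 3: 8 trees catch fire, 9 burn out
  ...FFT
  .....F
  ......
  FF...F
  TTFTFT

...FFT
.....F
......
FF...F
TTFTFT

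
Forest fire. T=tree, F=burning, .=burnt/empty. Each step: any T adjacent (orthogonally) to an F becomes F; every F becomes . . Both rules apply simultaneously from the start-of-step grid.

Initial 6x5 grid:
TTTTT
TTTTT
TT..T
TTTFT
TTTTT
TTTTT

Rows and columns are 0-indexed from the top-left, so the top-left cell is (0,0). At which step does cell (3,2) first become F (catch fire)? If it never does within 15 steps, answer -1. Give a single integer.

Step 1: cell (3,2)='F' (+3 fires, +1 burnt)
  -> target ignites at step 1
Step 2: cell (3,2)='.' (+5 fires, +3 burnt)
Step 3: cell (3,2)='.' (+6 fires, +5 burnt)
Step 4: cell (3,2)='.' (+6 fires, +6 burnt)
Step 5: cell (3,2)='.' (+5 fires, +6 burnt)
Step 6: cell (3,2)='.' (+2 fires, +5 burnt)
Step 7: cell (3,2)='.' (+0 fires, +2 burnt)
  fire out at step 7

1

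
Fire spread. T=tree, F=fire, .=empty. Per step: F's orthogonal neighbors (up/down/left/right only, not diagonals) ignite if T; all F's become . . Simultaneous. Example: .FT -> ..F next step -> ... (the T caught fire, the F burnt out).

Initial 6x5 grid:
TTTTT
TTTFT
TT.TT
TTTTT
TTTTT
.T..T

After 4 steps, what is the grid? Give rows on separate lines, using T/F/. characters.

Step 1: 4 trees catch fire, 1 burn out
  TTTFT
  TTF.F
  TT.FT
  TTTTT
  TTTTT
  .T..T
Step 2: 5 trees catch fire, 4 burn out
  TTF.F
  TF...
  TT..F
  TTTFT
  TTTTT
  .T..T
Step 3: 6 trees catch fire, 5 burn out
  TF...
  F....
  TF...
  TTF.F
  TTTFT
  .T..T
Step 4: 5 trees catch fire, 6 burn out
  F....
  .....
  F....
  TF...
  TTF.F
  .T..T

F....
.....
F....
TF...
TTF.F
.T..T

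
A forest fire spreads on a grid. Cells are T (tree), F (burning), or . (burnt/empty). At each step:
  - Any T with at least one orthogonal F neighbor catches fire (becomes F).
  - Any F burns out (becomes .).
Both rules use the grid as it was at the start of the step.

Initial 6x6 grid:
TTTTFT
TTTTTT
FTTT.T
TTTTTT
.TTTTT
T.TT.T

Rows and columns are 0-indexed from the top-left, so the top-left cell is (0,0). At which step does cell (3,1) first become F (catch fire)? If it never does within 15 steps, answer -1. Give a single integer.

Step 1: cell (3,1)='T' (+6 fires, +2 burnt)
Step 2: cell (3,1)='F' (+7 fires, +6 burnt)
  -> target ignites at step 2
Step 3: cell (3,1)='.' (+6 fires, +7 burnt)
Step 4: cell (3,1)='.' (+3 fires, +6 burnt)
Step 5: cell (3,1)='.' (+4 fires, +3 burnt)
Step 6: cell (3,1)='.' (+3 fires, +4 burnt)
Step 7: cell (3,1)='.' (+0 fires, +3 burnt)
  fire out at step 7

2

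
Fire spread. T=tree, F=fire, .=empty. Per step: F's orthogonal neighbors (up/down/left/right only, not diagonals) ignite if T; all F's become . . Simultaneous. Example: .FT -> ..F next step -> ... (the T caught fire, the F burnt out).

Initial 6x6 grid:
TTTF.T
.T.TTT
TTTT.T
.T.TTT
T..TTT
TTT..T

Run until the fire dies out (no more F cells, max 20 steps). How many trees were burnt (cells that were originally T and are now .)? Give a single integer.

Answer: 21

Derivation:
Step 1: +2 fires, +1 burnt (F count now 2)
Step 2: +3 fires, +2 burnt (F count now 3)
Step 3: +5 fires, +3 burnt (F count now 5)
Step 4: +5 fires, +5 burnt (F count now 5)
Step 5: +4 fires, +5 burnt (F count now 4)
Step 6: +1 fires, +4 burnt (F count now 1)
Step 7: +1 fires, +1 burnt (F count now 1)
Step 8: +0 fires, +1 burnt (F count now 0)
Fire out after step 8
Initially T: 25, now '.': 32
Total burnt (originally-T cells now '.'): 21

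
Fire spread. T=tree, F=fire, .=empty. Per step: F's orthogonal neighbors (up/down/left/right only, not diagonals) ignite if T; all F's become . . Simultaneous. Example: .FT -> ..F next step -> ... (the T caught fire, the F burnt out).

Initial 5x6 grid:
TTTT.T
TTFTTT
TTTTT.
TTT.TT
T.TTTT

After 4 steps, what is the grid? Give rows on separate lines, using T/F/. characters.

Step 1: 4 trees catch fire, 1 burn out
  TTFT.T
  TF.FTT
  TTFTT.
  TTT.TT
  T.TTTT
Step 2: 7 trees catch fire, 4 burn out
  TF.F.T
  F...FT
  TF.FT.
  TTF.TT
  T.TTTT
Step 3: 6 trees catch fire, 7 burn out
  F....T
  .....F
  F...F.
  TF..TT
  T.FTTT
Step 4: 4 trees catch fire, 6 burn out
  .....F
  ......
  ......
  F...FT
  T..FTT

.....F
......
......
F...FT
T..FTT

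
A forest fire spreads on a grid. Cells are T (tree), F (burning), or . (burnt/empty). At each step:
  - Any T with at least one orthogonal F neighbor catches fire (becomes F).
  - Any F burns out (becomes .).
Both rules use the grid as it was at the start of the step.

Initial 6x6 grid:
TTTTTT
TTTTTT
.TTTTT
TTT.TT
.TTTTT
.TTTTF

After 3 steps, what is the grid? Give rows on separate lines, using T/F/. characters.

Step 1: 2 trees catch fire, 1 burn out
  TTTTTT
  TTTTTT
  .TTTTT
  TTT.TT
  .TTTTF
  .TTTF.
Step 2: 3 trees catch fire, 2 burn out
  TTTTTT
  TTTTTT
  .TTTTT
  TTT.TF
  .TTTF.
  .TTF..
Step 3: 4 trees catch fire, 3 burn out
  TTTTTT
  TTTTTT
  .TTTTF
  TTT.F.
  .TTF..
  .TF...

TTTTTT
TTTTTT
.TTTTF
TTT.F.
.TTF..
.TF...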